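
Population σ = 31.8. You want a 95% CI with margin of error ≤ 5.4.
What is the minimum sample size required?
n ≥ 134

For margin E ≤ 5.4:
n ≥ (z* · σ / E)²
n ≥ (1.960 · 31.8 / 5.4)²
n ≥ 133.22

Minimum n = 134 (rounding up)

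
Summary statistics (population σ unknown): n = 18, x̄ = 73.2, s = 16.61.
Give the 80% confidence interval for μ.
(67.98, 78.42)

t-interval (σ unknown):
df = n - 1 = 17
t* = 1.333 for 80% confidence

Margin of error = t* · s/√n = 1.333 · 16.61/√18 = 5.22

CI: (67.98, 78.42)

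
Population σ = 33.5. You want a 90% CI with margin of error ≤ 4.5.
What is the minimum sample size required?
n ≥ 150

For margin E ≤ 4.5:
n ≥ (z* · σ / E)²
n ≥ (1.645 · 33.5 / 4.5)²
n ≥ 149.97

Minimum n = 150 (rounding up)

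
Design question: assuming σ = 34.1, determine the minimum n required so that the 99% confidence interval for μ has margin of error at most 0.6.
n ≥ 21434

For margin E ≤ 0.6:
n ≥ (z* · σ / E)²
n ≥ (2.576 · 34.1 / 0.6)²
n ≥ 21433.74

Minimum n = 21434 (rounding up)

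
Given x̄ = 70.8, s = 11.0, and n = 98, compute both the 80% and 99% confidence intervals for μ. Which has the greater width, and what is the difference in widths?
99% CI is wider by 2.97

df = 97
80% CI: t* = 1.290, (69.37, 72.23), width = 2 · t* · s/√n = 2.87
99% CI: t* = 2.627, (67.88, 73.72), width = 2 · t* · s/√n = 5.84

The 99% CI is wider by 5.84 - 2.87 = 2.97.
Higher confidence requires a wider interval.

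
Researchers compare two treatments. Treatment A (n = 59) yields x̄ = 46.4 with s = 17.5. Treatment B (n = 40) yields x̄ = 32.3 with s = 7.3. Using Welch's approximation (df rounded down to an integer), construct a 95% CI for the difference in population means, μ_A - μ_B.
(9.02, 19.18)

Difference: x̄₁ - x̄₂ = 14.10
SE = √(s₁²/n₁ + s₂²/n₂) = √(17.5²/59 + 7.3²/40) = 2.5540
df = 83.42 → 83 (Welch–Satterthwaite, rounded down)
t* = 1.989

CI: 14.10 ± 1.989 · 2.5540 = 14.10 ± 5.08 = (9.02, 19.18)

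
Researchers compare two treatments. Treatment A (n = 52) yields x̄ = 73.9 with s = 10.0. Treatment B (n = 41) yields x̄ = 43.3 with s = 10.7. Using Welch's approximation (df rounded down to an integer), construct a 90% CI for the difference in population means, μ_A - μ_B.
(26.99, 34.21)

Difference: x̄₁ - x̄₂ = 30.60
SE = √(s₁²/n₁ + s₂²/n₂) = √(10.0²/52 + 10.7²/41) = 2.1715
df = 83.14 → 83 (Welch–Satterthwaite, rounded down)
t* = 1.663

CI: 30.60 ± 1.663 · 2.1715 = 30.60 ± 3.61 = (26.99, 34.21)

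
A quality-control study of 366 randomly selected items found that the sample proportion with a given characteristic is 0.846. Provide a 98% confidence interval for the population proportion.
(0.802, 0.890)

Proportion CI:
SE = √(p̂(1-p̂)/n) = √(0.846 · 0.154 / 366) = 0.01887

z* = 2.326
Margin = z* · SE = 2.326 · 0.01887 = 0.0439

CI: 0.846 ± 0.0439 = (0.802, 0.890)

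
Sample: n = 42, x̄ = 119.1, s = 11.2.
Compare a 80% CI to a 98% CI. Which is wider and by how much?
98% CI is wider by 3.87

df = 41
80% CI: t* = 1.303, (116.85, 121.35), width = 2 · t* · s/√n = 4.50
98% CI: t* = 2.421, (114.92, 123.28), width = 2 · t* · s/√n = 8.37

The 98% CI is wider by 8.37 - 4.50 = 3.87.
Higher confidence requires a wider interval.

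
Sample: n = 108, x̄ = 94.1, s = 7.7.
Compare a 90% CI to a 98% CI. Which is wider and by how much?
98% CI is wider by 1.04

df = 107
90% CI: t* = 1.659, (92.87, 95.33), width = 2 · t* · s/√n = 2.46
98% CI: t* = 2.362, (92.35, 95.85), width = 2 · t* · s/√n = 3.50

The 98% CI is wider by 3.50 - 2.46 = 1.04.
Higher confidence requires a wider interval.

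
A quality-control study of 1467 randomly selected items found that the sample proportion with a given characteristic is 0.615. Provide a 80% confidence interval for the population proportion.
(0.599, 0.631)

Proportion CI:
SE = √(p̂(1-p̂)/n) = √(0.615 · 0.385 / 1467) = 0.01270

z* = 1.282
Margin = z* · SE = 1.282 · 0.01270 = 0.0163

CI: 0.615 ± 0.0163 = (0.599, 0.631)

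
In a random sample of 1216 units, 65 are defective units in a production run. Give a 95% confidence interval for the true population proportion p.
(0.041, 0.066)

Proportion CI:
p̂ = 65/1216 = 0.05345
SE = √(p̂(1-p̂)/n) = √(0.05345 · 0.94655 / 1216) = 0.00645

z* = 1.960
Margin = z* · SE = 1.960 · 0.00645 = 0.0126

CI: 0.05345 ± 0.0126 = (0.041, 0.066)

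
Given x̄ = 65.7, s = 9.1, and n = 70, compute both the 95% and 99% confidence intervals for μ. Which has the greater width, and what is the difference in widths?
99% CI is wider by 1.42

df = 69
95% CI: t* = 1.995, (63.53, 67.87), width = 2 · t* · s/√n = 4.34
99% CI: t* = 2.649, (62.82, 68.58), width = 2 · t* · s/√n = 5.76

The 99% CI is wider by 5.76 - 4.34 = 1.42.
Higher confidence requires a wider interval.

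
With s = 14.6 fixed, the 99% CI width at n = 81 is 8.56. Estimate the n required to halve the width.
n ≈ 324

CI width ∝ 1/√n
To reduce width by factor 2, need √n to grow by 2 → need 2² = 4 times as many samples.

Current: n = 81, width = 8.56
New: n = 324, width ≈ 4.20

Width reduced by factor of 8.56/4.20 = 2.04.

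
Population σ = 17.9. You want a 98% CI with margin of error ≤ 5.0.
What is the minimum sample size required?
n ≥ 70

For margin E ≤ 5.0:
n ≥ (z* · σ / E)²
n ≥ (2.326 · 17.9 / 5.0)²
n ≥ 69.34

Minimum n = 70 (rounding up)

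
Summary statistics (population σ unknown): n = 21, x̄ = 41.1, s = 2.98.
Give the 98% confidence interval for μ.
(39.46, 42.74)

t-interval (σ unknown):
df = n - 1 = 20
t* = 2.528 for 98% confidence

Margin of error = t* · s/√n = 2.528 · 2.98/√21 = 1.64

CI: (39.46, 42.74)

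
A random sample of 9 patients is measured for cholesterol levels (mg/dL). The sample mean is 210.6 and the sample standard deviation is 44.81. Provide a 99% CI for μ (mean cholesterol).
(160.49, 260.71)

t-interval (σ unknown):
df = n - 1 = 8
t* = 3.355 for 99% confidence

Margin of error = t* · s/√n = 3.355 · 44.81/√9 = 50.11

CI: (160.49, 260.71)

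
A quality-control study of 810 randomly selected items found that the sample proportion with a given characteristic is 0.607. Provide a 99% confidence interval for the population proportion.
(0.563, 0.651)

Proportion CI:
SE = √(p̂(1-p̂)/n) = √(0.607 · 0.393 / 810) = 0.01716

z* = 2.576
Margin = z* · SE = 2.576 · 0.01716 = 0.0442

CI: 0.607 ± 0.0442 = (0.563, 0.651)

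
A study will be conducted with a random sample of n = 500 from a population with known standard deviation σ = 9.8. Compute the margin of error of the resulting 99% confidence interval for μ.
Margin of error = 1.13

Margin of error = z* · σ/√n
= 2.576 · 9.8/√500
= 2.576 · 9.8/22.3607
= 1.13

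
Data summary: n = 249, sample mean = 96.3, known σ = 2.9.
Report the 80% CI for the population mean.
(96.06, 96.54)

z-interval (σ known):
z* = 1.282 for 80% confidence

Margin of error = z* · σ/√n = 1.282 · 2.9/√249 = 0.24

CI: (96.3 - 0.24, 96.3 + 0.24) = (96.06, 96.54)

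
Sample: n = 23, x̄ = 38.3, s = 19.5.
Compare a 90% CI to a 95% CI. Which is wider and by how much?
95% CI is wider by 2.91

df = 22
90% CI: t* = 1.717, (31.32, 45.28), width = 2 · t* · s/√n = 13.96
95% CI: t* = 2.074, (29.87, 46.73), width = 2 · t* · s/√n = 16.87

The 95% CI is wider by 16.87 - 13.96 = 2.91.
Higher confidence requires a wider interval.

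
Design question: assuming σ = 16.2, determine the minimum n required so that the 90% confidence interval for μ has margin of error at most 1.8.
n ≥ 220

For margin E ≤ 1.8:
n ≥ (z* · σ / E)²
n ≥ (1.645 · 16.2 / 1.8)²
n ≥ 219.19

Minimum n = 220 (rounding up)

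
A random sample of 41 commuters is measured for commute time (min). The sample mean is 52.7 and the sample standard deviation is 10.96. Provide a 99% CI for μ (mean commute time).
(48.07, 57.33)

t-interval (σ unknown):
df = n - 1 = 40
t* = 2.704 for 99% confidence

Margin of error = t* · s/√n = 2.704 · 10.96/√41 = 4.63

CI: (48.07, 57.33)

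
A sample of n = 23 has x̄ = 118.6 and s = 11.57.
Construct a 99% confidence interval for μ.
(111.80, 125.40)

t-interval (σ unknown):
df = n - 1 = 22
t* = 2.819 for 99% confidence

Margin of error = t* · s/√n = 2.819 · 11.57/√23 = 6.80

CI: (111.80, 125.40)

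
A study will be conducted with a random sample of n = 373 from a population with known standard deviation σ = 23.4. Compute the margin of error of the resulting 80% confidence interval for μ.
Margin of error = 1.55

Margin of error = z* · σ/√n
= 1.282 · 23.4/√373
= 1.282 · 23.4/19.3132
= 1.55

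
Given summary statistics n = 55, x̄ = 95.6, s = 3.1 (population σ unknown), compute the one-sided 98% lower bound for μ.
μ ≥ 94.72

Lower bound (one-sided):
t* = 2.105 (one-sided for 98%)
Lower bound = x̄ - t* · s/√n = 95.6 - 2.105 · 3.1/√55 = 94.72

We are 98% confident that μ ≥ 94.72.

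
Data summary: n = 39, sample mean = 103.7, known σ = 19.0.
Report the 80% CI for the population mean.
(99.80, 107.60)

z-interval (σ known):
z* = 1.282 for 80% confidence

Margin of error = z* · σ/√n = 1.282 · 19.0/√39 = 3.90

CI: (103.7 - 3.90, 103.7 + 3.90) = (99.80, 107.60)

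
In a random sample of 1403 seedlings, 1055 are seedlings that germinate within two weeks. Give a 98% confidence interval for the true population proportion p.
(0.725, 0.779)

Proportion CI:
p̂ = 1055/1403 = 0.75196
SE = √(p̂(1-p̂)/n) = √(0.75196 · 0.24804 / 1403) = 0.01153

z* = 2.326
Margin = z* · SE = 2.326 · 0.01153 = 0.0268

CI: 0.75196 ± 0.0268 = (0.725, 0.779)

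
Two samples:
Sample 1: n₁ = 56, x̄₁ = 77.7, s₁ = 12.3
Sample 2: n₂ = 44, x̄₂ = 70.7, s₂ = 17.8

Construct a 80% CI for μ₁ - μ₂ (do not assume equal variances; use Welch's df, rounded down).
(2.93, 11.07)

Difference: x̄₁ - x̄₂ = 7.00
SE = √(s₁²/n₁ + s₂²/n₂) = √(12.3²/56 + 17.8²/44) = 3.1468
df = 73.26 → 73 (Welch–Satterthwaite, rounded down)
t* = 1.293

CI: 7.00 ± 1.293 · 3.1468 = 7.00 ± 4.07 = (2.93, 11.07)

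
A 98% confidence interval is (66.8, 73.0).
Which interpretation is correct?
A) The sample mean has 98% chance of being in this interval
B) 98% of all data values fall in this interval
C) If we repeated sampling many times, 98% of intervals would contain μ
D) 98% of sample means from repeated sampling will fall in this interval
C

A) Wrong — x̄ is observed and sits in the interval by construction.
B) Wrong — a CI is about the parameter μ, not individual data values.
C) Correct — this is the frequentist long-run coverage interpretation.
D) Wrong — coverage applies to intervals containing μ, not to future x̄ values.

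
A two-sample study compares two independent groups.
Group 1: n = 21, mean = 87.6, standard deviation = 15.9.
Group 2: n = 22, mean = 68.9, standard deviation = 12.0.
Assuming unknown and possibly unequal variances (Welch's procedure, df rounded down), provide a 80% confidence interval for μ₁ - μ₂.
(13.07, 24.33)

Difference: x̄₁ - x̄₂ = 18.70
SE = √(s₁²/n₁ + s₂²/n₂) = √(15.9²/21 + 12.0²/22) = 4.3109
df = 37.19 → 37 (Welch–Satterthwaite, rounded down)
t* = 1.305

CI: 18.70 ± 1.305 · 4.3109 = 18.70 ± 5.63 = (13.07, 24.33)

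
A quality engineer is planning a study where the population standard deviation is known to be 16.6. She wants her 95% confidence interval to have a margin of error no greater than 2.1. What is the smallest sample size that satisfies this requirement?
n ≥ 241

For margin E ≤ 2.1:
n ≥ (z* · σ / E)²
n ≥ (1.960 · 16.6 / 2.1)²
n ≥ 240.04

Minimum n = 241 (rounding up)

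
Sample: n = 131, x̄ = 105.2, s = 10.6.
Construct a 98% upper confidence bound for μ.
μ ≤ 107.12

Upper bound (one-sided):
t* = 2.075 (one-sided for 98%)
Upper bound = x̄ + t* · s/√n = 105.2 + 2.075 · 10.6/√131 = 107.12

We are 98% confident that μ ≤ 107.12.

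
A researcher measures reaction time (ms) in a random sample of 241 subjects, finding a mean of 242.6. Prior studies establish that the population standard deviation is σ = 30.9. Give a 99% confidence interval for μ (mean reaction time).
(237.47, 247.73)

z-interval (σ known):
z* = 2.576 for 99% confidence

Margin of error = z* · σ/√n = 2.576 · 30.9/√241 = 5.13

CI: (242.6 - 5.13, 242.6 + 5.13) = (237.47, 247.73)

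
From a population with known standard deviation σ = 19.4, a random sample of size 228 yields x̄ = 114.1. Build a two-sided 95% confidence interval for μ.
(111.58, 116.62)

z-interval (σ known):
z* = 1.960 for 95% confidence

Margin of error = z* · σ/√n = 1.960 · 19.4/√228 = 2.52

CI: (114.1 - 2.52, 114.1 + 2.52) = (111.58, 116.62)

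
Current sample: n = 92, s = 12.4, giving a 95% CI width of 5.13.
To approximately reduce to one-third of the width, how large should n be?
n ≈ 828

CI width ∝ 1/√n
To reduce width by factor 3, need √n to grow by 3 → need 3² = 9 times as many samples.

Current: n = 92, width = 5.13
New: n = 828, width ≈ 1.69

Width reduced by factor of 5.13/1.69 = 3.04.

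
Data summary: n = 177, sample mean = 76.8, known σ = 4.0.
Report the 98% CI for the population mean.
(76.10, 77.50)

z-interval (σ known):
z* = 2.326 for 98% confidence

Margin of error = z* · σ/√n = 2.326 · 4.0/√177 = 0.70

CI: (76.8 - 0.70, 76.8 + 0.70) = (76.10, 77.50)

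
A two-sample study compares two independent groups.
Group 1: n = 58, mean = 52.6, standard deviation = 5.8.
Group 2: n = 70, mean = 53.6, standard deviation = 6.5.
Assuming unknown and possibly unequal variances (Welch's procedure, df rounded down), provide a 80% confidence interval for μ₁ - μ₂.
(-2.40, 0.40)

Difference: x̄₁ - x̄₂ = -1.00
SE = √(s₁²/n₁ + s₂²/n₂) = √(5.8²/58 + 6.5²/70) = 1.0879
df = 125.28 → 125 (Welch–Satterthwaite, rounded down)
t* = 1.288

CI: -1.00 ± 1.288 · 1.0879 = -1.00 ± 1.40 = (-2.40, 0.40)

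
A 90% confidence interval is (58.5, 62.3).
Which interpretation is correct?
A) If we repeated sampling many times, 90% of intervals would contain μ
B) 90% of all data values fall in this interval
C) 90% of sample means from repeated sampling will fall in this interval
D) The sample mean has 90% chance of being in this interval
A

A) Correct — this is the frequentist long-run coverage interpretation.
B) Wrong — a CI is about the parameter μ, not individual data values.
C) Wrong — coverage applies to intervals containing μ, not to future x̄ values.
D) Wrong — x̄ is observed and sits in the interval by construction.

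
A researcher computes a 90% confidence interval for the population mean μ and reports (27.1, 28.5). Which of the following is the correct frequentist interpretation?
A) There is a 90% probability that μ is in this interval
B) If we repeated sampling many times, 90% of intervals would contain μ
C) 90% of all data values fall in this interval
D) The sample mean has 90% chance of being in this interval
B

A) Wrong — μ is fixed; the randomness lives in the interval, not in μ.
B) Correct — this is the frequentist long-run coverage interpretation.
C) Wrong — a CI is about the parameter μ, not individual data values.
D) Wrong — x̄ is observed and sits in the interval by construction.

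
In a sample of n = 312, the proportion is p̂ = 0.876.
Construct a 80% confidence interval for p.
(0.852, 0.900)

Proportion CI:
SE = √(p̂(1-p̂)/n) = √(0.876 · 0.124 / 312) = 0.01866

z* = 1.282
Margin = z* · SE = 1.282 · 0.01866 = 0.0239

CI: 0.876 ± 0.0239 = (0.852, 0.900)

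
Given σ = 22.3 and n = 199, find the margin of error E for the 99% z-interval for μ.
Margin of error = 4.07

Margin of error = z* · σ/√n
= 2.576 · 22.3/√199
= 2.576 · 22.3/14.1067
= 4.07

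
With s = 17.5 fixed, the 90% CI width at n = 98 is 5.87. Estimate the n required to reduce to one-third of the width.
n ≈ 882

CI width ∝ 1/√n
To reduce width by factor 3, need √n to grow by 3 → need 3² = 9 times as many samples.

Current: n = 98, width = 5.87
New: n = 882, width ≈ 1.94

Width reduced by factor of 5.87/1.94 = 3.03.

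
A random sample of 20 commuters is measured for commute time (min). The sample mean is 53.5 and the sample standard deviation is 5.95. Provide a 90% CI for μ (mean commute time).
(51.20, 55.80)

t-interval (σ unknown):
df = n - 1 = 19
t* = 1.729 for 90% confidence

Margin of error = t* · s/√n = 1.729 · 5.95/√20 = 2.30

CI: (51.20, 55.80)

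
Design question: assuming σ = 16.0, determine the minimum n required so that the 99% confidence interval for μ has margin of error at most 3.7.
n ≥ 125

For margin E ≤ 3.7:
n ≥ (z* · σ / E)²
n ≥ (2.576 · 16.0 / 3.7)²
n ≥ 124.09

Minimum n = 125 (rounding up)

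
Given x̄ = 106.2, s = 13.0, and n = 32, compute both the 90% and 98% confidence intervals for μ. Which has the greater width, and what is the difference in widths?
98% CI is wider by 3.47

df = 31
90% CI: t* = 1.696, (102.30, 110.10), width = 2 · t* · s/√n = 7.80
98% CI: t* = 2.453, (100.56, 111.84), width = 2 · t* · s/√n = 11.27

The 98% CI is wider by 11.27 - 7.80 = 3.47.
Higher confidence requires a wider interval.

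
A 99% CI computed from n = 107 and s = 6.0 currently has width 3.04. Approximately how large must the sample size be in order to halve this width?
n ≈ 428

CI width ∝ 1/√n
To reduce width by factor 2, need √n to grow by 2 → need 2² = 4 times as many samples.

Current: n = 107, width = 3.04
New: n = 428, width ≈ 1.50

Width reduced by factor of 3.04/1.50 = 2.03.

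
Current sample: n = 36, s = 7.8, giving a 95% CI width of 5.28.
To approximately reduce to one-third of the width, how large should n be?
n ≈ 324

CI width ∝ 1/√n
To reduce width by factor 3, need √n to grow by 3 → need 3² = 9 times as many samples.

Current: n = 36, width = 5.28
New: n = 324, width ≈ 1.70

Width reduced by factor of 5.28/1.70 = 3.11.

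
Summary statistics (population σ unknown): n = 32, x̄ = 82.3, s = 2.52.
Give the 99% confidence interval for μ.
(81.08, 83.52)

t-interval (σ unknown):
df = n - 1 = 31
t* = 2.744 for 99% confidence

Margin of error = t* · s/√n = 2.744 · 2.52/√32 = 1.22

CI: (81.08, 83.52)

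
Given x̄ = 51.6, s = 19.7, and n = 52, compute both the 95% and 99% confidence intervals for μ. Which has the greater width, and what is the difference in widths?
99% CI is wider by 3.65

df = 51
95% CI: t* = 2.008, (46.11, 57.09), width = 2 · t* · s/√n = 10.97
99% CI: t* = 2.676, (44.29, 58.91), width = 2 · t* · s/√n = 14.62

The 99% CI is wider by 14.62 - 10.97 = 3.65.
Higher confidence requires a wider interval.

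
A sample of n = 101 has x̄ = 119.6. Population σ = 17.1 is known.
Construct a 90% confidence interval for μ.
(116.80, 122.40)

z-interval (σ known):
z* = 1.645 for 90% confidence

Margin of error = z* · σ/√n = 1.645 · 17.1/√101 = 2.80

CI: (119.6 - 2.80, 119.6 + 2.80) = (116.80, 122.40)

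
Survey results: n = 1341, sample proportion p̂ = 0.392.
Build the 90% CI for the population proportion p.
(0.370, 0.414)

Proportion CI:
SE = √(p̂(1-p̂)/n) = √(0.392 · 0.608 / 1341) = 0.01333

z* = 1.645
Margin = z* · SE = 1.645 · 0.01333 = 0.0219

CI: 0.392 ± 0.0219 = (0.370, 0.414)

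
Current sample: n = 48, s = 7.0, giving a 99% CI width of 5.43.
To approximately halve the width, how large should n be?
n ≈ 192

CI width ∝ 1/√n
To reduce width by factor 2, need √n to grow by 2 → need 2² = 4 times as many samples.

Current: n = 48, width = 5.43
New: n = 192, width ≈ 2.63

Width reduced by factor of 5.43/2.63 = 2.06.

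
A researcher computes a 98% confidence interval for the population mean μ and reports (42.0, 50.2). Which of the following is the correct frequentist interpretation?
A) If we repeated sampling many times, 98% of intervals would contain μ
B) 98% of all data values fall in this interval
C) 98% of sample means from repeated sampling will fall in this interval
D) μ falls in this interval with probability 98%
A

A) Correct — this is the frequentist long-run coverage interpretation.
B) Wrong — a CI is about the parameter μ, not individual data values.
C) Wrong — coverage applies to intervals containing μ, not to future x̄ values.
D) Wrong — μ is fixed; the randomness lives in the interval, not in μ.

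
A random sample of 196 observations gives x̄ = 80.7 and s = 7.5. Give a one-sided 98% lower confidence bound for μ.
μ ≥ 79.59

Lower bound (one-sided):
t* = 2.068 (one-sided for 98%)
Lower bound = x̄ - t* · s/√n = 80.7 - 2.068 · 7.5/√196 = 79.59

We are 98% confident that μ ≥ 79.59.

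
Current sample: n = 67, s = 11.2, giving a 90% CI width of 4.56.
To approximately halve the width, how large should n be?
n ≈ 268

CI width ∝ 1/√n
To reduce width by factor 2, need √n to grow by 2 → need 2² = 4 times as many samples.

Current: n = 67, width = 4.56
New: n = 268, width ≈ 2.26

Width reduced by factor of 4.56/2.26 = 2.02.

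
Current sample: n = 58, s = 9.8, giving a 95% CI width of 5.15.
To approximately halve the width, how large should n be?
n ≈ 232

CI width ∝ 1/√n
To reduce width by factor 2, need √n to grow by 2 → need 2² = 4 times as many samples.

Current: n = 58, width = 5.15
New: n = 232, width ≈ 2.54

Width reduced by factor of 5.15/2.54 = 2.03.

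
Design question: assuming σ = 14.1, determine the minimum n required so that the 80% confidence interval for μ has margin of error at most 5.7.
n ≥ 11

For margin E ≤ 5.7:
n ≥ (z* · σ / E)²
n ≥ (1.282 · 14.1 / 5.7)²
n ≥ 10.06

Minimum n = 11 (rounding up)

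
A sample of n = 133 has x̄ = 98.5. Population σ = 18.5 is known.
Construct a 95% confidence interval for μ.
(95.36, 101.64)

z-interval (σ known):
z* = 1.960 for 95% confidence

Margin of error = z* · σ/√n = 1.960 · 18.5/√133 = 3.14

CI: (98.5 - 3.14, 98.5 + 3.14) = (95.36, 101.64)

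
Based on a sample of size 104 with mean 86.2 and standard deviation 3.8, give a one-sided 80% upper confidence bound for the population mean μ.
μ ≤ 86.51

Upper bound (one-sided):
t* = 0.845 (one-sided for 80%)
Upper bound = x̄ + t* · s/√n = 86.2 + 0.845 · 3.8/√104 = 86.51

We are 80% confident that μ ≤ 86.51.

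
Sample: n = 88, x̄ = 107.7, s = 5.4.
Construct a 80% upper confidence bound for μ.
μ ≤ 108.19

Upper bound (one-sided):
t* = 0.846 (one-sided for 80%)
Upper bound = x̄ + t* · s/√n = 107.7 + 0.846 · 5.4/√88 = 108.19

We are 80% confident that μ ≤ 108.19.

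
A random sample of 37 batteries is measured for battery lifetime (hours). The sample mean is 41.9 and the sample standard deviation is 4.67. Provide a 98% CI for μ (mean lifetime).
(40.03, 43.77)

t-interval (σ unknown):
df = n - 1 = 36
t* = 2.434 for 98% confidence

Margin of error = t* · s/√n = 2.434 · 4.67/√37 = 1.87

CI: (40.03, 43.77)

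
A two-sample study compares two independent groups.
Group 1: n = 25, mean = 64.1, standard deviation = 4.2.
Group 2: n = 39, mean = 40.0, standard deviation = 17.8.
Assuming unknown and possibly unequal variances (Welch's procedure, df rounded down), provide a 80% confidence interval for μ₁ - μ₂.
(20.23, 27.97)

Difference: x̄₁ - x̄₂ = 24.10
SE = √(s₁²/n₁ + s₂²/n₂) = √(4.2²/25 + 17.8²/39) = 2.9715
df = 44.36 → 44 (Welch–Satterthwaite, rounded down)
t* = 1.301

CI: 24.10 ± 1.301 · 2.9715 = 24.10 ± 3.87 = (20.23, 27.97)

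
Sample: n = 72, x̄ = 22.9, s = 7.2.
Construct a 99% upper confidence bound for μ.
μ ≤ 24.92

Upper bound (one-sided):
t* = 2.380 (one-sided for 99%)
Upper bound = x̄ + t* · s/√n = 22.9 + 2.380 · 7.2/√72 = 24.92

We are 99% confident that μ ≤ 24.92.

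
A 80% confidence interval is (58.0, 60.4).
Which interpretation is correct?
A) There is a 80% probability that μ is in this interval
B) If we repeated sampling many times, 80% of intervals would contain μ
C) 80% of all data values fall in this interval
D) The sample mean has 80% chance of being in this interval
B

A) Wrong — μ is fixed; the randomness lives in the interval, not in μ.
B) Correct — this is the frequentist long-run coverage interpretation.
C) Wrong — a CI is about the parameter μ, not individual data values.
D) Wrong — x̄ is observed and sits in the interval by construction.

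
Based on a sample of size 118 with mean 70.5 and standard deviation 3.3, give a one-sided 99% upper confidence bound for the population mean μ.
μ ≤ 71.22

Upper bound (one-sided):
t* = 2.359 (one-sided for 99%)
Upper bound = x̄ + t* · s/√n = 70.5 + 2.359 · 3.3/√118 = 71.22

We are 99% confident that μ ≤ 71.22.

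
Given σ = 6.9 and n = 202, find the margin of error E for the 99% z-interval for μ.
Margin of error = 1.25

Margin of error = z* · σ/√n
= 2.576 · 6.9/√202
= 2.576 · 6.9/14.2127
= 1.25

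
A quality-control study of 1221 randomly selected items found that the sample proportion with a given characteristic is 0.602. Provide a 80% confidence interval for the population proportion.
(0.584, 0.620)

Proportion CI:
SE = √(p̂(1-p̂)/n) = √(0.602 · 0.398 / 1221) = 0.01401

z* = 1.282
Margin = z* · SE = 1.282 · 0.01401 = 0.0180

CI: 0.602 ± 0.0180 = (0.584, 0.620)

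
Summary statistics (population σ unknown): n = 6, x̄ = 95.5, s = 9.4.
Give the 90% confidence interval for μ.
(87.77, 103.23)

t-interval (σ unknown):
df = n - 1 = 5
t* = 2.015 for 90% confidence

Margin of error = t* · s/√n = 2.015 · 9.4/√6 = 7.73

CI: (87.77, 103.23)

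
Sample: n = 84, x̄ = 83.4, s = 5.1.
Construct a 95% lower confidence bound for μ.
μ ≥ 82.47

Lower bound (one-sided):
t* = 1.663 (one-sided for 95%)
Lower bound = x̄ - t* · s/√n = 83.4 - 1.663 · 5.1/√84 = 82.47

We are 95% confident that μ ≥ 82.47.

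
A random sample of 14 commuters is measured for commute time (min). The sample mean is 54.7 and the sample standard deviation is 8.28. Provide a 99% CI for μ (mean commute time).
(48.03, 61.37)

t-interval (σ unknown):
df = n - 1 = 13
t* = 3.012 for 99% confidence

Margin of error = t* · s/√n = 3.012 · 8.28/√14 = 6.67

CI: (48.03, 61.37)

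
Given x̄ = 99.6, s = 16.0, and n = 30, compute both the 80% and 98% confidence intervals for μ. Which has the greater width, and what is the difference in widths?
98% CI is wider by 6.72

df = 29
80% CI: t* = 1.311, (95.77, 103.43), width = 2 · t* · s/√n = 7.66
98% CI: t* = 2.462, (92.41, 106.79), width = 2 · t* · s/√n = 14.38

The 98% CI is wider by 14.38 - 7.66 = 6.72.
Higher confidence requires a wider interval.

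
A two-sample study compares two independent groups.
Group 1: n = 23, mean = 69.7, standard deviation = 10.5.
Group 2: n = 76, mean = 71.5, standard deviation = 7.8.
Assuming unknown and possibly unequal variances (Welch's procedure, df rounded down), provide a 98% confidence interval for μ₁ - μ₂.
(-7.62, 4.02)

Difference: x̄₁ - x̄₂ = -1.80
SE = √(s₁²/n₁ + s₂²/n₂) = √(10.5²/23 + 7.8²/76) = 2.3652
df = 29.72 → 29 (Welch–Satterthwaite, rounded down)
t* = 2.462

CI: -1.80 ± 2.462 · 2.3652 = -1.80 ± 5.82 = (-7.62, 4.02)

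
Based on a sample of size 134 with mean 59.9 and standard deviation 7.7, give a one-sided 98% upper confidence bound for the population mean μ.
μ ≤ 61.28

Upper bound (one-sided):
t* = 2.074 (one-sided for 98%)
Upper bound = x̄ + t* · s/√n = 59.9 + 2.074 · 7.7/√134 = 61.28

We are 98% confident that μ ≤ 61.28.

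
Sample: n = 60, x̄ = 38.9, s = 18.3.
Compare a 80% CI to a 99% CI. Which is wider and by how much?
99% CI is wider by 6.46

df = 59
80% CI: t* = 1.296, (35.84, 41.96), width = 2 · t* · s/√n = 6.12
99% CI: t* = 2.662, (32.61, 45.19), width = 2 · t* · s/√n = 12.58

The 99% CI is wider by 12.58 - 6.12 = 6.46.
Higher confidence requires a wider interval.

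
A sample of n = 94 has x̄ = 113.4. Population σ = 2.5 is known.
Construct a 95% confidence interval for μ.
(112.89, 113.91)

z-interval (σ known):
z* = 1.960 for 95% confidence

Margin of error = z* · σ/√n = 1.960 · 2.5/√94 = 0.51

CI: (113.4 - 0.51, 113.4 + 0.51) = (112.89, 113.91)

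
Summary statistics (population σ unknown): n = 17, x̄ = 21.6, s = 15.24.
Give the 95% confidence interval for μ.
(13.76, 29.44)

t-interval (σ unknown):
df = n - 1 = 16
t* = 2.120 for 95% confidence

Margin of error = t* · s/√n = 2.120 · 15.24/√17 = 7.84

CI: (13.76, 29.44)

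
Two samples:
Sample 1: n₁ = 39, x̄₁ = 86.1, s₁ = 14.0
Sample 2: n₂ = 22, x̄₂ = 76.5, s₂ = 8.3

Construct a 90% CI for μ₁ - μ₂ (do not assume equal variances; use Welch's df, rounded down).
(4.82, 14.38)

Difference: x̄₁ - x̄₂ = 9.60
SE = √(s₁²/n₁ + s₂²/n₂) = √(14.0²/39 + 8.3²/22) = 2.8560
df = 58.80 → 58 (Welch–Satterthwaite, rounded down)
t* = 1.672

CI: 9.60 ± 1.672 · 2.8560 = 9.60 ± 4.78 = (4.82, 14.38)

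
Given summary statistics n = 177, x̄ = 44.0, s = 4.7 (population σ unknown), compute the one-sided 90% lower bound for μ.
μ ≥ 43.55

Lower bound (one-sided):
t* = 1.286 (one-sided for 90%)
Lower bound = x̄ - t* · s/√n = 44.0 - 1.286 · 4.7/√177 = 43.55

We are 90% confident that μ ≥ 43.55.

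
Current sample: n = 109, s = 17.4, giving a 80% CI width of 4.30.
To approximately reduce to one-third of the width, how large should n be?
n ≈ 981

CI width ∝ 1/√n
To reduce width by factor 3, need √n to grow by 3 → need 3² = 9 times as many samples.

Current: n = 109, width = 4.30
New: n = 981, width ≈ 1.42

Width reduced by factor of 4.30/1.42 = 3.03.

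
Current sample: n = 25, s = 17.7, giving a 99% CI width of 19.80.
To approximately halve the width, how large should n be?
n ≈ 100

CI width ∝ 1/√n
To reduce width by factor 2, need √n to grow by 2 → need 2² = 4 times as many samples.

Current: n = 25, width = 19.80
New: n = 100, width ≈ 9.30

Width reduced by factor of 19.80/9.30 = 2.13.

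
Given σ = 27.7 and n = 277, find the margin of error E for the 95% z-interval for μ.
Margin of error = 3.26

Margin of error = z* · σ/√n
= 1.960 · 27.7/√277
= 1.960 · 27.7/16.6433
= 3.26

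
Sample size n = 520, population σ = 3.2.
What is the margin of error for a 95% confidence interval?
Margin of error = 0.28

Margin of error = z* · σ/√n
= 1.960 · 3.2/√520
= 1.960 · 3.2/22.8035
= 0.28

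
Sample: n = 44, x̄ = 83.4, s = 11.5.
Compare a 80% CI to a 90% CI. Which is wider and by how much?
90% CI is wider by 1.32

df = 43
80% CI: t* = 1.302, (81.14, 85.66), width = 2 · t* · s/√n = 4.51
90% CI: t* = 1.681, (80.49, 86.31), width = 2 · t* · s/√n = 5.83

The 90% CI is wider by 5.83 - 4.51 = 1.32.
Higher confidence requires a wider interval.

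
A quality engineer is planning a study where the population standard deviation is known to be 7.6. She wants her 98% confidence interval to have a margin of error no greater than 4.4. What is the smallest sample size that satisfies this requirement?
n ≥ 17

For margin E ≤ 4.4:
n ≥ (z* · σ / E)²
n ≥ (2.326 · 7.6 / 4.4)²
n ≥ 16.14

Minimum n = 17 (rounding up)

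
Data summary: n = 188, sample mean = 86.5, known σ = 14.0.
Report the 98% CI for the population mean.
(84.13, 88.87)

z-interval (σ known):
z* = 2.326 for 98% confidence

Margin of error = z* · σ/√n = 2.326 · 14.0/√188 = 2.37

CI: (86.5 - 2.37, 86.5 + 2.37) = (84.13, 88.87)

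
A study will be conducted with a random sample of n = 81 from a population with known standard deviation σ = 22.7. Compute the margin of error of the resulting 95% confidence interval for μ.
Margin of error = 4.94

Margin of error = z* · σ/√n
= 1.960 · 22.7/√81
= 1.960 · 22.7/9.0000
= 4.94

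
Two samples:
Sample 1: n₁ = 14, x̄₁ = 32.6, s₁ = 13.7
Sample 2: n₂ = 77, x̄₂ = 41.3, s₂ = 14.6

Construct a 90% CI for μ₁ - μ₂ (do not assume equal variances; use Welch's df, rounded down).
(-15.67, -1.73)

Difference: x̄₁ - x̄₂ = -8.70
SE = √(s₁²/n₁ + s₂²/n₂) = √(13.7²/14 + 14.6²/77) = 4.0218
df = 18.79 → 18 (Welch–Satterthwaite, rounded down)
t* = 1.734

CI: -8.70 ± 1.734 · 4.0218 = -8.70 ± 6.97 = (-15.67, -1.73)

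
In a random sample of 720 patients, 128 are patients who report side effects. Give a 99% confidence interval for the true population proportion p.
(0.141, 0.214)

Proportion CI:
p̂ = 128/720 = 0.17778
SE = √(p̂(1-p̂)/n) = √(0.17778 · 0.82222 / 720) = 0.01425

z* = 2.576
Margin = z* · SE = 2.576 · 0.01425 = 0.0367

CI: 0.17778 ± 0.0367 = (0.141, 0.214)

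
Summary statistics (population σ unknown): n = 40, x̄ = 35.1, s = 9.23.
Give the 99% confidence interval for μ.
(31.15, 39.05)

t-interval (σ unknown):
df = n - 1 = 39
t* = 2.708 for 99% confidence

Margin of error = t* · s/√n = 2.708 · 9.23/√40 = 3.95

CI: (31.15, 39.05)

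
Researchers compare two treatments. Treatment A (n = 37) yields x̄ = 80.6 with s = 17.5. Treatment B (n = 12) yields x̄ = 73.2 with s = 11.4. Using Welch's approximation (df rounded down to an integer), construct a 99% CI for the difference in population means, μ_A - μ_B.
(-4.65, 19.45)

Difference: x̄₁ - x̄₂ = 7.40
SE = √(s₁²/n₁ + s₂²/n₂) = √(17.5²/37 + 11.4²/12) = 4.3712
df = 29.05 → 29 (Welch–Satterthwaite, rounded down)
t* = 2.756

CI: 7.40 ± 2.756 · 4.3712 = 7.40 ± 12.05 = (-4.65, 19.45)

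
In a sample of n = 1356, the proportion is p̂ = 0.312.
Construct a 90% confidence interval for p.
(0.291, 0.333)

Proportion CI:
SE = √(p̂(1-p̂)/n) = √(0.312 · 0.688 / 1356) = 0.01258

z* = 1.645
Margin = z* · SE = 1.645 · 0.01258 = 0.0207

CI: 0.312 ± 0.0207 = (0.291, 0.333)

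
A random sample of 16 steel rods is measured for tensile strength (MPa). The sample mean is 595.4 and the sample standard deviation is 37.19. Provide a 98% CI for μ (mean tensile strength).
(571.21, 619.59)

t-interval (σ unknown):
df = n - 1 = 15
t* = 2.602 for 98% confidence

Margin of error = t* · s/√n = 2.602 · 37.19/√16 = 24.19

CI: (571.21, 619.59)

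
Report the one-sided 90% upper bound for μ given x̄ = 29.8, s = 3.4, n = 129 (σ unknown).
μ ≤ 30.19

Upper bound (one-sided):
t* = 1.288 (one-sided for 90%)
Upper bound = x̄ + t* · s/√n = 29.8 + 1.288 · 3.4/√129 = 30.19

We are 90% confident that μ ≤ 30.19.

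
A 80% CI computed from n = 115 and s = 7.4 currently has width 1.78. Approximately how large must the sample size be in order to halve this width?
n ≈ 460

CI width ∝ 1/√n
To reduce width by factor 2, need √n to grow by 2 → need 2² = 4 times as many samples.

Current: n = 115, width = 1.78
New: n = 460, width ≈ 0.89

Width reduced by factor of 1.78/0.89 = 2.00.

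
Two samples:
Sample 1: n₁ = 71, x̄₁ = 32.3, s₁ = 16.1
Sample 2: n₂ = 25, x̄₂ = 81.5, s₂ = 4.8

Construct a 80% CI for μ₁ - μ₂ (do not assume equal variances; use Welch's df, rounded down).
(-51.96, -46.44)

Difference: x̄₁ - x̄₂ = -49.20
SE = √(s₁²/n₁ + s₂²/n₂) = √(16.1²/71 + 4.8²/25) = 2.1383
df = 92.59 → 92 (Welch–Satterthwaite, rounded down)
t* = 1.291

CI: -49.20 ± 1.291 · 2.1383 = -49.20 ± 2.76 = (-51.96, -46.44)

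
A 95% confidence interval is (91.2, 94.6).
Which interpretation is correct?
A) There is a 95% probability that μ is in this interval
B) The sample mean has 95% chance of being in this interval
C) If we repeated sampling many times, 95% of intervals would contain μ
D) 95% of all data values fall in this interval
C

A) Wrong — μ is fixed; the randomness lives in the interval, not in μ.
B) Wrong — x̄ is observed and sits in the interval by construction.
C) Correct — this is the frequentist long-run coverage interpretation.
D) Wrong — a CI is about the parameter μ, not individual data values.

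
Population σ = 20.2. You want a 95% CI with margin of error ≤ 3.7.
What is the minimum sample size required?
n ≥ 115

For margin E ≤ 3.7:
n ≥ (z* · σ / E)²
n ≥ (1.960 · 20.2 / 3.7)²
n ≥ 114.50

Minimum n = 115 (rounding up)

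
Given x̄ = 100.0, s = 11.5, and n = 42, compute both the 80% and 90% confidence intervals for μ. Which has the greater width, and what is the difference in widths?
90% CI is wider by 1.35

df = 41
80% CI: t* = 1.303, (97.69, 102.31), width = 2 · t* · s/√n = 4.62
90% CI: t* = 1.683, (97.01, 102.99), width = 2 · t* · s/√n = 5.97

The 90% CI is wider by 5.97 - 4.62 = 1.35.
Higher confidence requires a wider interval.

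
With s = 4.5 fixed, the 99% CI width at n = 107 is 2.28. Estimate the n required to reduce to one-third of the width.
n ≈ 963

CI width ∝ 1/√n
To reduce width by factor 3, need √n to grow by 3 → need 3² = 9 times as many samples.

Current: n = 107, width = 2.28
New: n = 963, width ≈ 0.75

Width reduced by factor of 2.28/0.75 = 3.04.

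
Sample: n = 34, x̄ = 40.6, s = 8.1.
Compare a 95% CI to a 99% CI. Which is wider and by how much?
99% CI is wider by 1.94

df = 33
95% CI: t* = 2.035, (37.77, 43.43), width = 2 · t* · s/√n = 5.65
99% CI: t* = 2.733, (36.80, 44.40), width = 2 · t* · s/√n = 7.59

The 99% CI is wider by 7.59 - 5.65 = 1.94.
Higher confidence requires a wider interval.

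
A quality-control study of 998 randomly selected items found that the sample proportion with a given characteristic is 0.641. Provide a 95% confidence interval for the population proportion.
(0.611, 0.671)

Proportion CI:
SE = √(p̂(1-p̂)/n) = √(0.641 · 0.359 / 998) = 0.01518

z* = 1.960
Margin = z* · SE = 1.960 · 0.01518 = 0.0298

CI: 0.641 ± 0.0298 = (0.611, 0.671)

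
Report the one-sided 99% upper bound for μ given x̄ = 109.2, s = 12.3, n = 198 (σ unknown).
μ ≤ 111.25

Upper bound (one-sided):
t* = 2.345 (one-sided for 99%)
Upper bound = x̄ + t* · s/√n = 109.2 + 2.345 · 12.3/√198 = 111.25

We are 99% confident that μ ≤ 111.25.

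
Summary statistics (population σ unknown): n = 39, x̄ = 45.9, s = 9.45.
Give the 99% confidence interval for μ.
(41.80, 50.00)

t-interval (σ unknown):
df = n - 1 = 38
t* = 2.712 for 99% confidence

Margin of error = t* · s/√n = 2.712 · 9.45/√39 = 4.10

CI: (41.80, 50.00)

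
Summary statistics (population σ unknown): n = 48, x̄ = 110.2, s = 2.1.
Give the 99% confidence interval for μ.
(109.39, 111.01)

t-interval (σ unknown):
df = n - 1 = 47
t* = 2.685 for 99% confidence

Margin of error = t* · s/√n = 2.685 · 2.1/√48 = 0.81

CI: (109.39, 111.01)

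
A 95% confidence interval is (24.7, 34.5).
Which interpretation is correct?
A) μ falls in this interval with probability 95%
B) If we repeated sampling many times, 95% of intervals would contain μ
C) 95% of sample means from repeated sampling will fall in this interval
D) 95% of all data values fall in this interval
B

A) Wrong — μ is fixed; the randomness lives in the interval, not in μ.
B) Correct — this is the frequentist long-run coverage interpretation.
C) Wrong — coverage applies to intervals containing μ, not to future x̄ values.
D) Wrong — a CI is about the parameter μ, not individual data values.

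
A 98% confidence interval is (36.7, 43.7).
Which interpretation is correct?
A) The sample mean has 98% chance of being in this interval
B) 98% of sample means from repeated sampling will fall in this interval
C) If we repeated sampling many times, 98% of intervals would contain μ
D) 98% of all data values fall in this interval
C

A) Wrong — x̄ is observed and sits in the interval by construction.
B) Wrong — coverage applies to intervals containing μ, not to future x̄ values.
C) Correct — this is the frequentist long-run coverage interpretation.
D) Wrong — a CI is about the parameter μ, not individual data values.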